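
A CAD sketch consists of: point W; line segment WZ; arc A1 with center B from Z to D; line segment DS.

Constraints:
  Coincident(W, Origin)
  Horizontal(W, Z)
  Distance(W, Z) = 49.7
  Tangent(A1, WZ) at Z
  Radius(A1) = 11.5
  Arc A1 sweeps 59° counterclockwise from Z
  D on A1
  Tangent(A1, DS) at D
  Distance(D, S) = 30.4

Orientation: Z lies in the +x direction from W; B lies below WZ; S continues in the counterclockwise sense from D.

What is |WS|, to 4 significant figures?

39.82

W is at the origin; W and Z share the same y with |WZ| = 49.7 and Z on the +x side, so Z = (49.70, 0.000). Tangency of A1 to WZ means the radius BZ is perpendicular to WZ, so B = Z + (0, -11.5) = (49.70, -11.50). On A1, Z sits at bearing 90° from B; a 59° counterclockwise sweep puts D at bearing 149°, so D = B + 11.5·(cos 149°, sin 149°) = (39.84, -5.577). Tangency of A1 to DS means the radius BD is perpendicular to DS, so DS runs along (−sin 149°, cos 149°); with |DS| = 30.4, S = (24.19, -31.63). Then |WS| = |S − W| = 39.82.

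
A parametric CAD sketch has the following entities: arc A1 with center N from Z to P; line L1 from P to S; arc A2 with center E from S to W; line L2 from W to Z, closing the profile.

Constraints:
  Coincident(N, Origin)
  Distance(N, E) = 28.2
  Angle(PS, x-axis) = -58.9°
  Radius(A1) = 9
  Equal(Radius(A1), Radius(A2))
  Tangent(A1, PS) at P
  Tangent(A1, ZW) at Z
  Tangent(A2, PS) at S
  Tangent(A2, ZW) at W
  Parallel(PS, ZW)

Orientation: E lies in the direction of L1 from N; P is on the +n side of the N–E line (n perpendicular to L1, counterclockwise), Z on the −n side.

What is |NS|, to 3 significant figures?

29.6

The slot axis is L1's direction at -58.9°, so u = (cos -58.9°, sin -58.9°) = (0.517, -0.856) and n = (−sin -58.9°, cos -58.9°) = (0.856, 0.517). N is at the origin and E lies 28.2 along u from N, so E = 28.2·u = (14.6, -24.1). Tangency of A1 to both parallel lines with radius 9.0 puts P and Z at N ± 9.0·n: P = (7.71, 4.65), Z = (-7.71, -4.65). Equal radii place S and W the same way about E: S = E + 9.0·n = (22.3, -19.5), W = E − 9.0·n = (6.86, -28.8). Then |NS| = |S − N| = 29.6.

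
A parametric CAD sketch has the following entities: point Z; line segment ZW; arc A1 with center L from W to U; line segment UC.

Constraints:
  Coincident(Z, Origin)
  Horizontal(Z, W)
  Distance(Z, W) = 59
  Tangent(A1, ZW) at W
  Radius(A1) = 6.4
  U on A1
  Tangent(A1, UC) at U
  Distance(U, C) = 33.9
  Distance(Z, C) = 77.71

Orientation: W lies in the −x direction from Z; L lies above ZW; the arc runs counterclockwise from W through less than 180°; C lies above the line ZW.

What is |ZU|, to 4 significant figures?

53.87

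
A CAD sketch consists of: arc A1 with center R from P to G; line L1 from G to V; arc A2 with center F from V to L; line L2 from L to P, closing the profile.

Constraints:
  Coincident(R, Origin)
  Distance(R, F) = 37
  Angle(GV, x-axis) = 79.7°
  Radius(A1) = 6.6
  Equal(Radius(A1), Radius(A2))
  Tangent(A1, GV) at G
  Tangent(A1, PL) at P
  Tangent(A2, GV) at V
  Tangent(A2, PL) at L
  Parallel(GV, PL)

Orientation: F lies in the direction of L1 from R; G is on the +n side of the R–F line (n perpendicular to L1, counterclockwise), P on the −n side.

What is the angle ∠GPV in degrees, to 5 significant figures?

70.366°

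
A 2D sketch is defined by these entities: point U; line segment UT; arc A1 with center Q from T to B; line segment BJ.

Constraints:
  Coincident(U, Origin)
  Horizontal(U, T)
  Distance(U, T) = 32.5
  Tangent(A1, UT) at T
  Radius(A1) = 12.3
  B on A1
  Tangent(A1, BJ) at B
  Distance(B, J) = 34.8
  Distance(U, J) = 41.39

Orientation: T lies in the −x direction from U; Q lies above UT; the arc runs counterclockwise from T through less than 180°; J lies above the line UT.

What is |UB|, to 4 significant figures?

22.45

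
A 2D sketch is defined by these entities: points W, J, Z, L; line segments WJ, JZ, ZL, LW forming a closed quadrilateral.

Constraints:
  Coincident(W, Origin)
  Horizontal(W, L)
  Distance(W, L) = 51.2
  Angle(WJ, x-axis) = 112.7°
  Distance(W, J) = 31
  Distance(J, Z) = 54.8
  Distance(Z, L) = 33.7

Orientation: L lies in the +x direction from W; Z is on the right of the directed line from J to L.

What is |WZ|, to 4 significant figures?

25.94

W is at the origin; W and L share the same y with |WL| = 51.2 and L in +x, so L = (51.2, 0). WJ runs at 112.7° with |WJ| = 31.0, so J = (-11.96, 28.60). Z is determined by |JZ| = 54.8 and |ZL| = 33.7 together: it lies at the intersection of circle(J, 54.8) and circle(L, 33.7). With |JL| = 69.34, the foot of the radical line on JL is 48.13 from J and the perpendicular offset is √(54.8² − 48.13²) = 26.19. Taking the right-of-JL solution: Z = (21.08, -15.12).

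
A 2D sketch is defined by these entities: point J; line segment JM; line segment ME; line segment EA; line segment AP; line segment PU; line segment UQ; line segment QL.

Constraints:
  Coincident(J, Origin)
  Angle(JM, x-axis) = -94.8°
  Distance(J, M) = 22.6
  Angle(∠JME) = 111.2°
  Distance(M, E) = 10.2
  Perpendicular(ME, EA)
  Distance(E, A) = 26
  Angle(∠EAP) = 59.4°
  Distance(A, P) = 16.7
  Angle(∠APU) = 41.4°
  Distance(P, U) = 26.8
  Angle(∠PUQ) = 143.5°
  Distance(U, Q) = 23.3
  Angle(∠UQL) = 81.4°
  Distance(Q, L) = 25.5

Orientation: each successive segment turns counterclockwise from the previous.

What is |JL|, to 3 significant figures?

43.3

J is at the origin; JM runs at -94.8° with length 22.6, so M = (-1.89, -22.5). ∠JME = 111.2° gives ME at -26.0° from the x-axis; with |ME| = 10.2, E = (7.28, -27.0). ME is perpendicular to EA, so EA runs at 64.0°; with |EA| = 26.0, A = (18.7, -3.62). ∠EAP = 59.4° gives AP at -175° from the x-axis; with |AP| = 16.7, P = (2.03, -4.96). ∠APU = 41.4° gives PU at -36.8° from the x-axis; with |PU| = 26.8, U = (23.5, -21.0). ∠PUQ = 143.5° gives UQ at -0.300° from the x-axis; with |UQ| = 23.3, Q = (46.8, -21.1). ∠UQL = 81.4° gives QL at 98.3° from the x-axis; with |QL| = 25.5, L = (43.1, 4.09). Then |JL| = |L − J| = 43.3.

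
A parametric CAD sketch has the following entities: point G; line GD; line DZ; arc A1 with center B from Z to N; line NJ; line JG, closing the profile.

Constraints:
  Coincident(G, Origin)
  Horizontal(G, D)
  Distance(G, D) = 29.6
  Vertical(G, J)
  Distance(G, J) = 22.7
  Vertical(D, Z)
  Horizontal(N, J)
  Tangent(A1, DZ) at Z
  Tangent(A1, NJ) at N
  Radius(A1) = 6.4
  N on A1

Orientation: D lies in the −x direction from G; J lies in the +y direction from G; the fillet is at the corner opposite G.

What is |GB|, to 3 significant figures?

28.4

GJ is vertical with |GJ| = 22.7 and J on the +y side, so J = (0.00, 22.7). The virtual corner opposite G is at (-29.6, 22.7). Since A1 is tangent to DZ there, BZ ⟂ DZ and the tangent condition forces BN to be normal to NJ, with radius 6.4, so the center B sits 6.4 in from both sides at B = (-23.2, 16.3). Then |GB| = |B − G| = 28.4.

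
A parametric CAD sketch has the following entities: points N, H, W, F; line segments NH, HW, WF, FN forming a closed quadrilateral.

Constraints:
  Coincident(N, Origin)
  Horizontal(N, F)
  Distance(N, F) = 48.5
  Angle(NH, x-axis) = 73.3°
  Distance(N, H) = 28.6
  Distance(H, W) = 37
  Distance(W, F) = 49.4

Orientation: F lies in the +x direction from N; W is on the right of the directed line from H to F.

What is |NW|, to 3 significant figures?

8.65

N is at the origin; N and F share the same y with |NF| = 48.5 and F in +x, so F = (48.5, 0). NH runs at 73.3° with |NH| = 28.6, so H = (8.22, 27.4). W is determined by |HW| = 37.0 and |WF| = 49.4 together: it lies at the intersection of circle(H, 37.0) and circle(F, 49.4). With |HF| = 48.7, the foot of the radical line on HF is 13.4 from H and the perpendicular offset is √(37.0² − 13.4²) = 34.5. Taking the right-of-HF solution: W = (-0.137, -8.65).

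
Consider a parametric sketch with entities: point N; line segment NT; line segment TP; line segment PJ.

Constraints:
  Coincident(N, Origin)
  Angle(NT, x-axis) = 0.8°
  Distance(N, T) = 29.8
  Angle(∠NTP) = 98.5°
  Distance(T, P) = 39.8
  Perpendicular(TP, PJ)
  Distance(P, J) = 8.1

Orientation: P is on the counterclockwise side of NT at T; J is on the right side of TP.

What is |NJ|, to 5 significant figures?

58.015

∠NTP = 98.5°, so TP runs at 0.8° + (180° − 98.5°) = 82.300° from the x-axis; with |TP| = 39.8, P = T + 39.8·(cos 82.300°, sin 82.300°) = (35.130, 39.857). The perpendicularity gives PJ at right angles to TP; with |PJ| = 8.1 on the right of TP, J = P + 8.1·(0.99098, -0.13399) = (43.157, 38.772). Then |NJ| = |J − N| = 58.015.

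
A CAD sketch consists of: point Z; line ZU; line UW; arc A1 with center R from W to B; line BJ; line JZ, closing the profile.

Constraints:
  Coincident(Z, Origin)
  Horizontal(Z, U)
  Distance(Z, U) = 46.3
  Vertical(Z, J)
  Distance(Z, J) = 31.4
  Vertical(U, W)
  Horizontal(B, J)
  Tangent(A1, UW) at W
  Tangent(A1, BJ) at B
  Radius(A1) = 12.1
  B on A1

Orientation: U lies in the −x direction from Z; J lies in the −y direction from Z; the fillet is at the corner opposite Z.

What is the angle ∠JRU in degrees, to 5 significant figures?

141.57°

Z is at the origin; Z and U share the same y with |ZU| = 46.3 and U on the −x side, so U = (-46.300, 0.0000). Z and J share the same x with |ZJ| = 31.4 and J on the −y side, so J = (0.0000, -31.400). The virtual corner opposite Z is at (-46.300, -31.400). A1 meets UW tangentially, so RW is at right angles to UW and since A1 is tangent to BJ there, RB ⟂ BJ, with radius 12.1, so the center R sits 12.1 in from both sides at R = (-34.200, -19.300). Then cos ∠JRU = RJ·RU / (|RJ||RU|), giving 141.57°.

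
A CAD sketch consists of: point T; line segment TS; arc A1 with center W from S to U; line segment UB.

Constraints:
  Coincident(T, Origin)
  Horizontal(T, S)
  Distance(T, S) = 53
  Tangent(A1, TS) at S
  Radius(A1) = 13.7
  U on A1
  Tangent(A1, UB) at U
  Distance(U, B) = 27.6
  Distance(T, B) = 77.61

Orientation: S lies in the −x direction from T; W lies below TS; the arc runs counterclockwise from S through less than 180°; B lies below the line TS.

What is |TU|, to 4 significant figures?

68.22

Checks: |WU| = 13.70 ✓; ∠(WU, UB) = 90.00° ✓; |UB| = 27.60 ✓; |TB| = 77.61 ✓.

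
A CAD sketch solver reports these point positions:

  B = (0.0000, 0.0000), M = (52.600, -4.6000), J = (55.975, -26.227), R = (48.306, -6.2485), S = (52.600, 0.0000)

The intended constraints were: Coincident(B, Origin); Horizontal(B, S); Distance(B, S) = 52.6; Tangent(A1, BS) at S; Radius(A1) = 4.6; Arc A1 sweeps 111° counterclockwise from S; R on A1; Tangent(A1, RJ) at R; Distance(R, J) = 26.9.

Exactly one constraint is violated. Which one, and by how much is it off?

Distance(R, J) = 26.9 — off by 5.50.

B = (0.00, 0.00) ✓; B.y = 0.00, S.y = 0.00 ✓; |BS| = 52.60 ✓; ∠(MS, SB) = 90.00° ✓; |MS| = 4.600 ✓; bearing(M→R) − bearing(M→S) = 111.0° ✓; |MR| = 4.600 ✓; ∠(MR, RJ) = 90.00° ✓; |RJ| = 21.40 ✗.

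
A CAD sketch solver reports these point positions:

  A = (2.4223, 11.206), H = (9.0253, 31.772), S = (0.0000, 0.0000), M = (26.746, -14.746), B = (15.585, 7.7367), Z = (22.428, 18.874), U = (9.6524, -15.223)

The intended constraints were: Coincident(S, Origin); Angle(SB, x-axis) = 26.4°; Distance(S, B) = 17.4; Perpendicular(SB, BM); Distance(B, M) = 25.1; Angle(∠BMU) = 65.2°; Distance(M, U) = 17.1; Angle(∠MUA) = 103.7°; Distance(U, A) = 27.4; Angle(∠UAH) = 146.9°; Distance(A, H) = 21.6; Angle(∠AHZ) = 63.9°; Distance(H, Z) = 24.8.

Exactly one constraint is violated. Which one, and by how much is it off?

Distance(H, Z) = 24.8 — off by 6.20.

S = (0.00, 0.00) ✓; SB at 26.40° ✓; |SB| = 17.40 ✓; ∠(SB, BM) = 90.00° ✓; |BM| = 25.10 ✓; ∠BMU = 65.20° ✓; |MU| = 17.10 ✓; ∠MUA = 103.7° ✓; |UA| = 27.40 ✓; ∠UAH = 146.9° ✓; |AH| = 21.60 ✓; ∠AHZ = 63.90° ✓; |HZ| = 18.60 ✗.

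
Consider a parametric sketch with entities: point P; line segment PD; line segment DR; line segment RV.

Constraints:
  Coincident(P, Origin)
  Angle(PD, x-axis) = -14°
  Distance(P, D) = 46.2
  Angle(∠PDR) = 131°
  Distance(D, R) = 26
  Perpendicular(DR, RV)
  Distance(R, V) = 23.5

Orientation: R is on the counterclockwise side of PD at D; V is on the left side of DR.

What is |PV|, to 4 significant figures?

57.45

P is at the origin; PD runs at -14.0° with length 46.2, so D = 46.2·(cos -14.0°, sin -14.0°) = (44.83, -11.18). ∠PDR = 131.0°, so DR runs at -14.0° + (180° − 131.0°) = 35.00° from the x-axis; with |DR| = 26.0, R = D + 26.0·(cos 35.00°, sin 35.00°) = (66.13, 3.736). The perpendicularity gives RV at right angles to DR; with |RV| = 23.5 on the left of DR, V = R + 23.5·(-0.5736, 0.8192) = (52.65, 22.99). Then |PV| = |V − P| = 57.45.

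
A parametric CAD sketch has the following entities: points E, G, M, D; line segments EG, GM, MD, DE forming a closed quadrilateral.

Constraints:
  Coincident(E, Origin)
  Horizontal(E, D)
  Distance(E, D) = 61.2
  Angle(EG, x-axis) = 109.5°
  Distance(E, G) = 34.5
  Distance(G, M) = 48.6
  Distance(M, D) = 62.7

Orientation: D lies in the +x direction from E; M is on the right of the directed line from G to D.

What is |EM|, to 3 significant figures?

14.6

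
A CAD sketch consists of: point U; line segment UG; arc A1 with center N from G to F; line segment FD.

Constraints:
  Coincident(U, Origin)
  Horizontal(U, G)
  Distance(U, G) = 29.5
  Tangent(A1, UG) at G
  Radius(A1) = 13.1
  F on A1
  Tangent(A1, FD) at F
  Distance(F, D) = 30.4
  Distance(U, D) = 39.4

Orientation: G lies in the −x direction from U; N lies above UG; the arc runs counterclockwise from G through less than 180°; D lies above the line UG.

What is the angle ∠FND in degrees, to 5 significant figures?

66.688°

U is at the origin; U and G share the same y with |UG| = 29.5 and G on the −x side, so G = (-29.500, 0.0000). Since A1 is tangent to UG there, NG ⟂ UG, so N = G + (0, 13.1) = (-29.500, 13.100). Since NF ⟂ FD (tangency), |ND| = √(13.1² + 30.4²) = 33.102 regardless of where F sits on A1. So D lies on both circle(U, 39.4) and circle(N, 33.102); the above-UG intersection is D = (-8.2932, 38.517). F is the foot of the tangent from D: F = (-16.941, 9.3734).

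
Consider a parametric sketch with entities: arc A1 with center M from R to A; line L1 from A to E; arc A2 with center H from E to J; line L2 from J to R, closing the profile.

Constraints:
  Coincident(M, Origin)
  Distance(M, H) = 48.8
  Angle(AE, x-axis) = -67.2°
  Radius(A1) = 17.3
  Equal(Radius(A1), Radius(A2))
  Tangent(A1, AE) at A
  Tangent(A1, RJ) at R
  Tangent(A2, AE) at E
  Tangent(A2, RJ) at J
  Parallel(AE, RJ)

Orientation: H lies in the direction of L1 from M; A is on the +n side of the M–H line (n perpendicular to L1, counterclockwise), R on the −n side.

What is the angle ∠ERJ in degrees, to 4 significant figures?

35.34°

The slot axis is L1's direction at -67.2°, so u = (cos -67.2°, sin -67.2°) = (0.3875, -0.9219) and n = (−sin -67.2°, cos -67.2°) = (0.9219, 0.3875). M is at the origin and H lies 48.8 along u from M, so H = 48.8·u = (18.91, -44.99). Tangency of A1 to both parallel lines with radius 17.3 puts A and R at M ± 17.3·n: A = (15.95, 6.704), R = (-15.95, -6.704). Equal radii place E and J the same way about H: E = H + 17.3·n = (34.86, -38.28), J = H − 17.3·n = (2.963, -51.69). Then cos ∠ERJ = RE·RJ / (|RE||RJ|), giving 35.34°.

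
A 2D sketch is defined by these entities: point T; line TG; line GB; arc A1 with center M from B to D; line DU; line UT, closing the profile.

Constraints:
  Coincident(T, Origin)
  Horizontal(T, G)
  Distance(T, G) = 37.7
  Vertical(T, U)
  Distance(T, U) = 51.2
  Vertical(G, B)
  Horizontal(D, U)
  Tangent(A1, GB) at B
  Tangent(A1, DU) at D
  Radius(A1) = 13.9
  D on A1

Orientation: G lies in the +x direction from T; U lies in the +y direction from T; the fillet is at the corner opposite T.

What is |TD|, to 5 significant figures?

56.461

T is at the origin; T and G share the same y with |TG| = 37.7 and G on the +x side, so G = (37.700, 0.0000). T and U share the same x with |TU| = 51.2 and U on the +y side, so U = (0.0000, 51.200). The virtual corner opposite T is at (37.700, 51.200). A1 meets GB tangentially, so MB is at right angles to GB and tangency of A1 to DU means the radius MD is perpendicular to DU, with radius 13.9, so the center M sits 13.9 in from both sides at M = (23.800, 37.300). That places the tangent points at B = (37.700, 37.300) on GB and D = (23.800, 51.200) on DU. Then |TD| = |D − T| = 56.461.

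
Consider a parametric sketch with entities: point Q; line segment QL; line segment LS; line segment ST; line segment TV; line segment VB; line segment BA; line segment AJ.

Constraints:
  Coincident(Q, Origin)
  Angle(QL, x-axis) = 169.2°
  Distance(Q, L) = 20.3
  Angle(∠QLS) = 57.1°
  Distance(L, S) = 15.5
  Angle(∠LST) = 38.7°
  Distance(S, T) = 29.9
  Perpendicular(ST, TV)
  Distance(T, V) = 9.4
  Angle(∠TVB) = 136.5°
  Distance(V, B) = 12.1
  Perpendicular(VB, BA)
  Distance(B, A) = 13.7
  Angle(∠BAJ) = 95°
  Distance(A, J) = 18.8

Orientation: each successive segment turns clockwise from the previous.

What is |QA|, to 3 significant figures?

19.4

Q is at the origin; QL runs at 169.2° with length 20.3, so L = (-19.9, 3.80). ∠QLS = 57.1° gives LS at 46.3° from the x-axis; with |LS| = 15.5, S = (-9.23, 15.0). ∠LST = 38.7° gives ST at -95.0° from the x-axis; with |ST| = 29.9, T = (-11.8, -14.8). ST ⟂ TV, so TV runs at 175°; with |TV| = 9.4, V = (-21.2, -14.0). ∠TVB = 136.5° gives VB at 132° from the x-axis; with |VB| = 12.1, B = (-29.2, -4.89). VB ⟂ BA, so BA runs at 41.5°; with |BA| = 13.7, A = (-19.0, 4.18). Then |QA| = |A − Q| = 19.4.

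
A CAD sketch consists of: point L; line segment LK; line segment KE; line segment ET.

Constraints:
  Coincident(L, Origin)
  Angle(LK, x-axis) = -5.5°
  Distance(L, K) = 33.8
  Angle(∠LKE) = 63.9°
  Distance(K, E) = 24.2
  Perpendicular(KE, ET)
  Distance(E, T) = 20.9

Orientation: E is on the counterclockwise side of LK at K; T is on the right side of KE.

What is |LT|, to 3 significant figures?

52.1

∠LKE = 63.9°, so KE runs at -5.5° + (180° − 63.9°) = 111° from the x-axis; with |KE| = 24.2, E = K + 24.2·(cos 111°, sin 111°) = (25.1, 19.4). KE is perpendicular to ET; with |ET| = 20.9 on the right of KE, T = E + 20.9·(0.936, 0.352) = (44.7, 26.8). Then |LT| = |T − L| = 52.1.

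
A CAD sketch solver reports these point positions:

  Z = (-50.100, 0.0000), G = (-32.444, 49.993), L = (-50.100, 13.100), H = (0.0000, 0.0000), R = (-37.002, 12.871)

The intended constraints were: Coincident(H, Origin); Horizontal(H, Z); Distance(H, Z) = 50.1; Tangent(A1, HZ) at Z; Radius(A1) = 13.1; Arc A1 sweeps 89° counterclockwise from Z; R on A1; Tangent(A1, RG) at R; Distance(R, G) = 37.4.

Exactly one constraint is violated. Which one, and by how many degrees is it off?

Tangent(A1, RG) at R — off by 6.00°.

H = (0.00, 0.00) ✓; H.y = 0.00, Z.y = 0.00 ✓; |HZ| = 50.10 ✓; ∠(LZ, ZH) = 90.00° ✓; |LZ| = 13.10 ✓; bearing(L→R) − bearing(L→Z) = 89.00° ✓; |LR| = 13.10 ✓; ∠(LR, RG) = 96.00° ✗; |RG| = 37.40 ✓.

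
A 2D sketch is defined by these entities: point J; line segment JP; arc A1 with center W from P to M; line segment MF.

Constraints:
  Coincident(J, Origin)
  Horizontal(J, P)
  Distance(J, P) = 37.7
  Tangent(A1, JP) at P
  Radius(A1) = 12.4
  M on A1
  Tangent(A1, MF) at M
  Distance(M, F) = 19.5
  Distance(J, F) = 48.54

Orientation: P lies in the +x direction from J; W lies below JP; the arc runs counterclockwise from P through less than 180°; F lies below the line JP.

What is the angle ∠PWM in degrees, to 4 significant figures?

112.0°

J is at the origin; J and P share the same y with |JP| = 37.7 and P on the +x side, so P = (37.70, 0.000). A1 meets JP tangentially, so WP is at right angles to JP, so W = P + (0, -12.4) = (37.70, -12.40). Since WM ⟂ MF (tangency), |WF| = √(12.4² + 19.5²) = 23.11 regardless of where M sits on A1. So F lies on both circle(J, 48.54) and circle(W, 23.11); the below-JP intersection is F = (33.50, -35.12). M is the foot of the tangent from F: M = (26.20, -17.04).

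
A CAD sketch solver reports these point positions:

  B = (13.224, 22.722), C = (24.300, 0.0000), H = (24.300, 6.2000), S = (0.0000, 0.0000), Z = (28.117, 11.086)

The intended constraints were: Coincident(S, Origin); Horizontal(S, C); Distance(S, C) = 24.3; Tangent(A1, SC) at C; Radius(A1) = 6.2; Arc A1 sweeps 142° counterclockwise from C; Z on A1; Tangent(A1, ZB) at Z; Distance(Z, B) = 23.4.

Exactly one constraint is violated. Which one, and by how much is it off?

Distance(Z, B) = 23.4 — off by 4.50.

S = (0.00, 0.00) ✓; S.y = 0.00, C.y = 0.00 ✓; |SC| = 24.30 ✓; ∠(HC, CS) = 90.00° ✓; |HC| = 6.200 ✓; bearing(H→Z) − bearing(H→C) = 142.0° ✓; |HZ| = 6.200 ✓; ∠(HZ, ZB) = 90.00° ✓; |ZB| = 18.90 ✗.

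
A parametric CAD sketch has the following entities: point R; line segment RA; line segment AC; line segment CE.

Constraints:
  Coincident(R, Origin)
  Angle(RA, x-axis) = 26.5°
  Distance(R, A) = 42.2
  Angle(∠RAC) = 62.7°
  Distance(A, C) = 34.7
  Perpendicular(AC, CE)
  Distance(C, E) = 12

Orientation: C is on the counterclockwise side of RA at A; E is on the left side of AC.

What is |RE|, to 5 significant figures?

29.761

∠RAC = 62.7°, so AC runs at 26.5° + (180° − 62.7°) = 143.80° from the x-axis; with |AC| = 34.7, C = A + 34.7·(cos 143.80°, sin 143.80°) = (9.7647, 39.324). The perpendicularity gives CE at right angles to AC; with |CE| = 12.0 on the left of AC, E = C + 12.0·(-0.59061, -0.80696) = (2.6774, 29.640). Then |RE| = |E − R| = 29.761.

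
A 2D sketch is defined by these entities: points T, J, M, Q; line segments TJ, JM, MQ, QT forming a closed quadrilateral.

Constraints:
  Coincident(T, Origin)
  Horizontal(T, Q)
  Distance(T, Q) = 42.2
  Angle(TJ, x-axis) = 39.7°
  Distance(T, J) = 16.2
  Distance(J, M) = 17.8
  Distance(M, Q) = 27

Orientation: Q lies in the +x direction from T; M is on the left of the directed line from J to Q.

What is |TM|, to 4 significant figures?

34.00

Checks: |JM| = 17.80 ✓; |MQ| = 27.00 ✓.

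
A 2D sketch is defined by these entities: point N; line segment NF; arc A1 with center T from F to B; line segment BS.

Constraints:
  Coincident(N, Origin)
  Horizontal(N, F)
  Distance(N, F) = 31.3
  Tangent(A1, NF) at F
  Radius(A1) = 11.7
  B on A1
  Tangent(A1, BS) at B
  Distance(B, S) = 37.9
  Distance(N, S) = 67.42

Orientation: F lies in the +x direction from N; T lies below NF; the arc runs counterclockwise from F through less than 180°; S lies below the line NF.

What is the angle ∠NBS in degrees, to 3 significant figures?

172°

N is at the origin; NF is horizontal with |NF| = 31.3 and F on the +x side, so F = (31.3, 0.00). The tangent condition forces TF to be normal to NF, so T = F + (0, -11.7) = (31.3, -11.7). Since TB ⟂ BS (tangency), |TS| = √(11.7² + 37.9²) = 39.7 regardless of where B sits on A1. So S lies on both circle(N, 67.42) and circle(T, 39.7); the below-NF intersection is S = (47.4, -48.0). B is the foot of the tangent from S: B = (22.5, -19.4).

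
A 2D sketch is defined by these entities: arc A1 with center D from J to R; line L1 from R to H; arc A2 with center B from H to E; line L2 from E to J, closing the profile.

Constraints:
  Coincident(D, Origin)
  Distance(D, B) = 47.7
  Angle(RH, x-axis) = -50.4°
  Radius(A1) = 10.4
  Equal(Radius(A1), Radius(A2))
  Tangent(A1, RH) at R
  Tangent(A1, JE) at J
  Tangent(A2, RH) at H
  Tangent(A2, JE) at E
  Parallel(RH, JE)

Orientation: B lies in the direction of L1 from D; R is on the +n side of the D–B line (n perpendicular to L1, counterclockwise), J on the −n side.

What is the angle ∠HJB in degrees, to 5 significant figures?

11.260°

The slot axis is L1's direction at -50.4°, so u = (cos -50.4°, sin -50.4°) = (0.63742, -0.77051) and n = (−sin -50.4°, cos -50.4°) = (0.77051, 0.63742). D is at the origin and B lies 47.7 along u from D, so B = 47.7·u = (30.405, -36.753). Tangency of A1 to both parallel lines with radius 10.4 puts R and J at D ± 10.4·n: R = (8.0133, 6.6292), J = (-8.0133, -6.6292). Equal radii place H and E the same way about B: H = B + 10.4·n = (38.418, -30.124), E = B − 10.4·n = (22.392, -43.383). Then cos ∠HJB = JH·JB / (|JH||JB|), giving 11.260°.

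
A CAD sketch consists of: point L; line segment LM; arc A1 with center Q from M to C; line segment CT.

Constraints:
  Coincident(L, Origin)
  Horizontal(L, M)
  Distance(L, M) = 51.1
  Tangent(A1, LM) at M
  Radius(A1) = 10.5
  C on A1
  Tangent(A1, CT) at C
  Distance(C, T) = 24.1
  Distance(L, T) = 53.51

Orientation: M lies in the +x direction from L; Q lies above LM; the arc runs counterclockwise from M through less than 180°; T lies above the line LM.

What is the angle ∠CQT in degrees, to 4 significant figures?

66.46°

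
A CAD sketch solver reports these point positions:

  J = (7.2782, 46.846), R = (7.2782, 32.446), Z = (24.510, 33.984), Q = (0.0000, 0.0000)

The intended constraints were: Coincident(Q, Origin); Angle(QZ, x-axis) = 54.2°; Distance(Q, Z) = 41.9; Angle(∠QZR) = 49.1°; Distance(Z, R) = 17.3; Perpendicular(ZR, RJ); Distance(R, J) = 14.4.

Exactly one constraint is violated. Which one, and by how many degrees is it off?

Perpendicular(ZR, RJ) — off by 5.10°.

Q = (0.00, 0.00) ✓; QZ at 54.20° ✓; |QZ| = 41.90 ✓; ∠QZR = 49.10° ✓; |ZR| = 17.30 ✓; ∠(ZR, RJ) = 95.10° ✗; |RJ| = 14.40 ✓.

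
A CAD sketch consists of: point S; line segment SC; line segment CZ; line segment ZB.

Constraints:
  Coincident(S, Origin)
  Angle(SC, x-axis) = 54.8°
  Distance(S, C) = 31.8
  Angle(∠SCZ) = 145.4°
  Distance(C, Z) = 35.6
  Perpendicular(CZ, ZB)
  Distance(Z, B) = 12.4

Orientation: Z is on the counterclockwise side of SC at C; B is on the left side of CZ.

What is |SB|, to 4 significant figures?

62.03

S is at the origin; SC runs at 54.8° with length 31.8, so C = 31.8·(cos 54.8°, sin 54.8°) = (18.33, 25.99). ∠SCZ = 145.4°, so CZ runs at 54.8° + (180° − 145.4°) = 89.40° from the x-axis; with |CZ| = 35.6, Z = C + 35.6·(cos 89.40°, sin 89.40°) = (18.70, 61.58). CZ ⟂ ZB; with |ZB| = 12.4 on the left of CZ, B = Z + 12.4·(-0.9999, 0.01047) = (6.304, 61.71). Then |SB| = |B − S| = 62.03.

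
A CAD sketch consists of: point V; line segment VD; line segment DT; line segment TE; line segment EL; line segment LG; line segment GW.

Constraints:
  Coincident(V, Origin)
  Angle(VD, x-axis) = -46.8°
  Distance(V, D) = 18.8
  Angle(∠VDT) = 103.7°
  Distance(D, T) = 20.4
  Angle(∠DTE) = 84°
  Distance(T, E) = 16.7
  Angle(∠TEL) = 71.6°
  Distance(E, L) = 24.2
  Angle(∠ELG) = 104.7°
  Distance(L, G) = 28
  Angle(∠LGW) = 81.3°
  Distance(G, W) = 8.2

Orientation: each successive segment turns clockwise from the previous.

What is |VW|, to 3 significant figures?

39.1

V is at the origin; VD runs at -46.8° with length 18.8, so D = (12.9, -13.7). ∠VDT = 103.7° gives DT at -123° from the x-axis; with |DT| = 20.4, T = (1.73, -30.8). ∠DTE = 84.0° gives TE at 141° from the x-axis; with |TE| = 16.7, E = (-11.2, -20.3). ∠TEL = 71.6° gives EL at 32.5° from the x-axis; with |EL| = 24.2, L = (9.18, -7.26). ∠ELG = 104.7° gives LG at -42.8° from the x-axis; with |LG| = 28.0, G = (29.7, -26.3). ∠LGW = 81.3° gives GW at -142° from the x-axis; with |GW| = 8.2, W = (23.3, -31.4). Then |VW| = |W − V| = 39.1.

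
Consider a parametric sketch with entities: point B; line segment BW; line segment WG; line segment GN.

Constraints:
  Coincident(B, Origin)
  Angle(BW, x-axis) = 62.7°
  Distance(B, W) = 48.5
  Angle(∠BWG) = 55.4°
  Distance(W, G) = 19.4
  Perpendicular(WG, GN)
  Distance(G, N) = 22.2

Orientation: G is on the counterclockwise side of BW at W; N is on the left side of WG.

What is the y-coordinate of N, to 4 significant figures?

18.61

B is at the origin; BW runs at 62.7° with length 48.5, so W = 48.5·(cos 62.7°, sin 62.7°) = (22.24, 43.10). ∠BWG = 55.4°, so WG runs at 62.7° + (180° − 55.4°) = 187.3° from the x-axis; with |WG| = 19.4, G = W + 19.4·(cos 187.3°, sin 187.3°) = (3.002, 40.63). WG is perpendicular to GN; with |GN| = 22.2 on the left of WG, N = G + 22.2·(0.1271, -0.9919) = (5.823, 18.61). So N.y = 18.61.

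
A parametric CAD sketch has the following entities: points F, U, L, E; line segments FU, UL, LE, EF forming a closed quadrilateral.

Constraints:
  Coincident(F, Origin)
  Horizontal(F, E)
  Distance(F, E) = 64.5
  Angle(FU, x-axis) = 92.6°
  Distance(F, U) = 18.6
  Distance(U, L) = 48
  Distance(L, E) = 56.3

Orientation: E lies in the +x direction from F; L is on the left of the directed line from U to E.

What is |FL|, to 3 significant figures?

60.9

Checks: |UL| = 48.00 ✓; |LE| = 56.30 ✓.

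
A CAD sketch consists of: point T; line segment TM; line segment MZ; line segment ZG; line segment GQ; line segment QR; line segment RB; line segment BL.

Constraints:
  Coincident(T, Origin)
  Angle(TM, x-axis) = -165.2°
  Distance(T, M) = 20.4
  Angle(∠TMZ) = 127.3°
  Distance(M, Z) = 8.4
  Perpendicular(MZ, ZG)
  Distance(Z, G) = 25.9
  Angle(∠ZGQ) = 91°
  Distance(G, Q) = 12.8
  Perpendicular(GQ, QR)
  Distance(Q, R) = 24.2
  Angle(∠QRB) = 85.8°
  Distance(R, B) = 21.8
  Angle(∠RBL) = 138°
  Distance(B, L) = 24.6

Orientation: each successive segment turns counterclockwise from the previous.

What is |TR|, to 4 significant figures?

16.17

T is at the origin; TM runs at -165.2° with length 20.4, so M = (-19.72, -5.211). ∠TMZ = 127.3° gives MZ at -112.5° from the x-axis; with |MZ| = 8.4, Z = (-22.94, -12.97). MZ ⟂ ZG, so ZG runs at -22.50°; with |ZG| = 25.9, G = (0.9907, -22.88). ∠ZGQ = 91.0° gives GQ at 66.50° from the x-axis; with |GQ| = 12.8, Q = (6.095, -11.14). The perpendicularity gives QR at right angles to GQ, so QR runs at 156.5°; with |QR| = 24.2, R = (-16.10, -1.495). Then |TR| = |R − T| = 16.17.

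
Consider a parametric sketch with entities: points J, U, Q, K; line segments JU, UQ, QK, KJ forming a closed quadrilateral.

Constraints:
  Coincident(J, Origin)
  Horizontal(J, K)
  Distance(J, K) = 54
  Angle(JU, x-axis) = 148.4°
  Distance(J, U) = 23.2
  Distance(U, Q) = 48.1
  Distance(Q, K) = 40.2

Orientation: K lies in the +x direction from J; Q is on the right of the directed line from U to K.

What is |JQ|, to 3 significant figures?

25.2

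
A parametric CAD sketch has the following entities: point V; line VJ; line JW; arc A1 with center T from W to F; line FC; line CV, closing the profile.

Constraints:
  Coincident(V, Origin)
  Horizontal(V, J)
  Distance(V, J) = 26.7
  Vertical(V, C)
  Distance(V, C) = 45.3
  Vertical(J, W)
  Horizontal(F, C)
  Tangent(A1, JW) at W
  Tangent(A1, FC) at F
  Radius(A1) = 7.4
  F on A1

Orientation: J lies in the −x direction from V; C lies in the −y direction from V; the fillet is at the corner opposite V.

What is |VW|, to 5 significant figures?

46.361

The virtual corner opposite V is at (-26.700, -45.300). The tangent condition forces TW to be normal to JW and A1 meets FC tangentially, so TF is at right angles to FC, with radius 7.4, so the center T sits 7.4 in from both sides at T = (-19.300, -37.900). That places the tangent points at W = (-26.700, -37.900) on JW and F = (-19.300, -45.300) on FC. Then |VW| = |W − V| = 46.361.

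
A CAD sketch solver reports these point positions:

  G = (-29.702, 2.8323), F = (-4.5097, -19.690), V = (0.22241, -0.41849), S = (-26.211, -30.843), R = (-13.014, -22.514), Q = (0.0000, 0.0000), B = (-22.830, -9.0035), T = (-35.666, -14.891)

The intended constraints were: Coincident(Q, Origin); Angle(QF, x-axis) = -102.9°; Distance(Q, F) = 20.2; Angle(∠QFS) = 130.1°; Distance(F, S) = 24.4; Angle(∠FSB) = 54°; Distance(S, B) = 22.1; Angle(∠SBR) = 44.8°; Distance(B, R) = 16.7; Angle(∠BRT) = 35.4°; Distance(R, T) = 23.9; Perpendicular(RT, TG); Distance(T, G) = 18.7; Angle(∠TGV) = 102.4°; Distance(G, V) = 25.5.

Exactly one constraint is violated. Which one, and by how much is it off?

Distance(G, V) = 25.5 — off by 4.60.

Q = (0.00, 0.00) ✓; QF at -102.9° ✓; |QF| = 20.20 ✓; ∠QFS = 130.1° ✓; |FS| = 24.40 ✓; ∠FSB = 54.00° ✓; |SB| = 22.10 ✓; ∠SBR = 44.80° ✓; |BR| = 16.70 ✓; ∠BRT = 35.40° ✓; |RT| = 23.90 ✓; ∠(RT, TG) = 90.00° ✓; |TG| = 18.70 ✓; ∠TGV = 102.4° ✓; |GV| = 30.10 ✗.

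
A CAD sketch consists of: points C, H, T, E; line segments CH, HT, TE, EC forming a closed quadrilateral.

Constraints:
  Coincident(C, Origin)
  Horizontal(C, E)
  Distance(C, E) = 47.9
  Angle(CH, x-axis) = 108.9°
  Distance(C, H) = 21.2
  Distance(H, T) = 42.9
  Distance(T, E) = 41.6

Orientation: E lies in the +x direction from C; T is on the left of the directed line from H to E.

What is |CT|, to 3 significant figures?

49.9

C is at the origin; C and E share the same y with |CE| = 47.9 and E in +x, so E = (47.9, 0). CH runs at 108.9° with |CH| = 21.2, so H = (-6.87, 20.1). T is determined by |HT| = 42.9 and |TE| = 41.6 together: it lies at the intersection of circle(H, 42.9) and circle(E, 41.6). With |HE| = 58.3, the foot of the radical line on HE is 30.1 from H and the perpendicular offset is √(42.9² − 30.1²) = 30.6. Taking the left-of-HE solution: T = (31.9, 38.4).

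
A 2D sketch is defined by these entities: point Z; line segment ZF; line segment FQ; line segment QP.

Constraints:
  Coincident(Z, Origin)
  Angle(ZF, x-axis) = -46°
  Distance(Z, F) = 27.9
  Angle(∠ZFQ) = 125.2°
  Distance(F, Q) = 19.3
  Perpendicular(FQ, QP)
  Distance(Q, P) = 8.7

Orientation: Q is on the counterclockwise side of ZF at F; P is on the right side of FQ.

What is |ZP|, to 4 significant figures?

47.37

Z is at the origin; ZF runs at -46.0° with length 27.9, so F = 27.9·(cos -46.0°, sin -46.0°) = (19.38, -20.07). ∠ZFQ = 125.2°, so FQ runs at -46.0° + (180° − 125.2°) = 8.800° from the x-axis; with |FQ| = 19.3, Q = F + 19.3·(cos 8.800°, sin 8.800°) = (38.45, -17.12). The perpendicularity gives QP at right angles to FQ; with |QP| = 8.7 on the right of FQ, P = Q + 8.7·(0.1530, -0.9882) = (39.78, -25.71). Then |ZP| = |P − Z| = 47.37.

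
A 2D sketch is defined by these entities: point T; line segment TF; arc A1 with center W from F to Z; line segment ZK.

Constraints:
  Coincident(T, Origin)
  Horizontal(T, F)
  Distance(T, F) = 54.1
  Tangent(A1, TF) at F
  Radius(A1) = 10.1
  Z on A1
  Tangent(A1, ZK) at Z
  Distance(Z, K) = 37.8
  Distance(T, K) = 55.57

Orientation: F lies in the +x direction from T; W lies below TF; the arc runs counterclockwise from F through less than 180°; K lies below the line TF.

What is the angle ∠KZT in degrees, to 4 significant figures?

83.85°

T is at the origin; T and F share the same y with |TF| = 54.1 and F on the +x side, so F = (54.10, 0.000). Since A1 is tangent to TF there, WF ⟂ TF, so W = F + (0, -10.1) = (54.10, -10.10). Since WZ ⟂ ZK (tangency), |WK| = √(10.1² + 37.8²) = 39.13 regardless of where Z sits on A1. So K lies on both circle(T, 55.57) and circle(W, 39.13); the below-TF intersection is K = (34.21, -43.79). Z is the foot of the tangent from K: Z = (44.37, -7.384).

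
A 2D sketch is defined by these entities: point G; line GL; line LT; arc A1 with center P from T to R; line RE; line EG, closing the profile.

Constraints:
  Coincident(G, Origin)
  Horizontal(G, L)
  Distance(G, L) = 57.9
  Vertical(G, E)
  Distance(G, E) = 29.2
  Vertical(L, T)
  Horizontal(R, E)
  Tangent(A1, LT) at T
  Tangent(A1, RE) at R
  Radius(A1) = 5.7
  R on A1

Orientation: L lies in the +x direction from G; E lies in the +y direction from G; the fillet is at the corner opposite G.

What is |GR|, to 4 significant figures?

59.81

G is at the origin; G and L share the same y with |GL| = 57.9 and L on the +x side, so L = (57.90, 0.000). GE is vertical with |GE| = 29.2 and E on the +y side, so E = (0.000, 29.20). The virtual corner opposite G is at (57.90, 29.20). The tangent condition forces PT to be normal to LT and since A1 is tangent to RE there, PR ⟂ RE, with radius 5.7, so the center P sits 5.7 in from both sides at P = (52.20, 23.50). That places the tangent points at T = (57.90, 23.50) on LT and R = (52.20, 29.20) on RE. Then |GR| = |R − G| = 59.81.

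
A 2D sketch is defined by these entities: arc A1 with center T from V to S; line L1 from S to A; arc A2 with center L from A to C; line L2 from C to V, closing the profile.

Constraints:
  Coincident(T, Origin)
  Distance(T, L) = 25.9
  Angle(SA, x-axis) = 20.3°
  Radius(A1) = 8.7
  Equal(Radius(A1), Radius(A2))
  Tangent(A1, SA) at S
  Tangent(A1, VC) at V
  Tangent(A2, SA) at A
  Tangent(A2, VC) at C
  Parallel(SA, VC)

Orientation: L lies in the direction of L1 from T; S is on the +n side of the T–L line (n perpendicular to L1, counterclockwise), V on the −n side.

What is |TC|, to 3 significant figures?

27.3

The slot axis is L1's direction at 20.3°, so u = (cos 20.3°, sin 20.3°) = (0.938, 0.347) and n = (−sin 20.3°, cos 20.3°) = (-0.347, 0.938). T is at the origin and L lies 25.9 along u from T, so L = 25.9·u = (24.3, 8.99). Tangency of A1 to both parallel lines with radius 8.7 puts S and V at T ± 8.7·n: S = (-3.02, 8.16), V = (3.02, -8.16). Equal radii place A and C the same way about L: A = L + 8.7·n = (21.3, 17.1), C = L − 8.7·n = (27.3, 0.826). Then |TC| = |C − T| = 27.3.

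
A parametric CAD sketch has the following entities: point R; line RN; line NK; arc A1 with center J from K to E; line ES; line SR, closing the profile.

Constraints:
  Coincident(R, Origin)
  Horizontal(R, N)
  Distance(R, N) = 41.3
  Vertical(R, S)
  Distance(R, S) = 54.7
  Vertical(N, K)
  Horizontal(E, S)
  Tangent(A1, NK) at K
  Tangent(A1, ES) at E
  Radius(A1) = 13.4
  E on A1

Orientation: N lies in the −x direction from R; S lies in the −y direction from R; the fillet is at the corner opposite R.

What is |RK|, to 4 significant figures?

58.41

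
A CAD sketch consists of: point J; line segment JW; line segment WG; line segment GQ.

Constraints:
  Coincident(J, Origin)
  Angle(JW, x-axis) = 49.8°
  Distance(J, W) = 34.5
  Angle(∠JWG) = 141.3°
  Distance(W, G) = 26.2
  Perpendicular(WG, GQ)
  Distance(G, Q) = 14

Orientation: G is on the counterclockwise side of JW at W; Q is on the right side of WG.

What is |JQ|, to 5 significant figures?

63.934

J is at the origin; JW runs at 49.8° with length 34.5, so W = 34.5·(cos 49.8°, sin 49.8°) = (22.268, 26.351). ∠JWG = 141.3°, so WG runs at 49.8° + (180° − 141.3°) = 88.500° from the x-axis; with |WG| = 26.2, G = W + 26.2·(cos 88.500°, sin 88.500°) = (22.954, 52.542). WG ⟂ GQ; with |GQ| = 14.0 on the right of WG, Q = G + 14.0·(0.99966, -0.026177) = (36.949, 52.176). Then |JQ| = |Q − J| = 63.934.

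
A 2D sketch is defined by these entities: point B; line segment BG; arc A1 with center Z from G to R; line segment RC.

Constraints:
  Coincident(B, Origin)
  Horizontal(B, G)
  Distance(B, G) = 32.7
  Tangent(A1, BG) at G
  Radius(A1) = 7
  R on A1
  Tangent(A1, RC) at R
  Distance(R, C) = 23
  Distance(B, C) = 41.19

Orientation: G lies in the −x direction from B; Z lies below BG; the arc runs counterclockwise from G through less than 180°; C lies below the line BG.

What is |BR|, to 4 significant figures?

40.19

B is at the origin; BG is horizontal with |BG| = 32.7 and G on the −x side, so G = (-32.70, 0.000). Since A1 is tangent to BG there, ZG ⟂ BG, so Z = G + (0, -7) = (-32.70, -7.000). Since ZR ⟂ RC (tangency), |ZC| = √(7.0² + 23.0²) = 24.04 regardless of where R sits on A1. So C lies on both circle(B, 41.19) and circle(Z, 24.04); the below-BG intersection is C = (-27.67, -30.51). R is the foot of the tangent from C: R = (-38.82, -10.39).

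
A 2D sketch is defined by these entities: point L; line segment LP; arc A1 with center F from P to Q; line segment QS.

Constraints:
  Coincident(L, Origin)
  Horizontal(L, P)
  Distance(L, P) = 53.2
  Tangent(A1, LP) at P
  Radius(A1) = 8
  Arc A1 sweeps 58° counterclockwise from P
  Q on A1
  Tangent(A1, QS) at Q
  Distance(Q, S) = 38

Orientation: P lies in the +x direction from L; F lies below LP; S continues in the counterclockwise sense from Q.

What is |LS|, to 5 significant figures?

44.560

On A1, P sits at bearing 90° from F; a 58° counterclockwise sweep puts Q at bearing 148°, so Q = F + 8.0·(cos 148°, sin 148°) = (46.416, -3.7606). The tangent condition forces FQ to be normal to QS, so QS runs along (−sin 148°, cos 148°); with |QS| = 38.0, S = (26.279, -35.986). Then |LS| = |S − L| = 44.560.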